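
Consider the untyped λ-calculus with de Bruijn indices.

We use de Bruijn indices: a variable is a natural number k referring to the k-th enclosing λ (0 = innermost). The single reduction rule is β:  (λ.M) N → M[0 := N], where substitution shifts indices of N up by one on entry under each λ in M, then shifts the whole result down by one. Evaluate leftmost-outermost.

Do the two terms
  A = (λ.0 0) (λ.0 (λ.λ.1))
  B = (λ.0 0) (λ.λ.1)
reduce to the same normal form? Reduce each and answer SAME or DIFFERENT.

Term A:
  start: (λ.0 0) (λ.0 (λ.λ.1))
  step 1: (λ.0 (λ.λ.1)) (λ.0 (λ.λ.1))
  step 2: (λ.0 (λ.λ.1)) (λ.λ.1)
  step 3: (λ.λ.1) (λ.λ.1)
  step 4: λ.λ.λ.1

Term B:
  start: (λ.0 0) (λ.λ.1)
  step 1: (λ.λ.1) (λ.λ.1)
  step 2: λ.λ.λ.1

Answer: SAME — A ⇓ λ.λ.λ.1, B ⇓ λ.λ.λ.1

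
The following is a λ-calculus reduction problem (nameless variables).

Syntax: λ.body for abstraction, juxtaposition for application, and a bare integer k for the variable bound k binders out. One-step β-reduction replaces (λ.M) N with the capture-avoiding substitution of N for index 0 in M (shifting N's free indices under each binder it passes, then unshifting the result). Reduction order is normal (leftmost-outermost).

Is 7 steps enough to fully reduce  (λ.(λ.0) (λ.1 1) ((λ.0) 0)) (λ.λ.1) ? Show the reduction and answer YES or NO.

  start: (λ.(λ.0) (λ.1 1) ((λ.0) 0)) (λ.λ.1)
  step 1: (λ.0) (λ.(λ.λ.1) (λ.λ.1)) ((λ.0) (λ.λ.1))
  step 2: (λ.(λ.λ.1) (λ.λ.1)) ((λ.0) (λ.λ.1))
  step 3: (λ.λ.1) (λ.λ.1)
  step 4: λ.λ.λ.1

Answer: YES — reaches normal form λ.λ.λ.1 in 4 ≤ 7 steps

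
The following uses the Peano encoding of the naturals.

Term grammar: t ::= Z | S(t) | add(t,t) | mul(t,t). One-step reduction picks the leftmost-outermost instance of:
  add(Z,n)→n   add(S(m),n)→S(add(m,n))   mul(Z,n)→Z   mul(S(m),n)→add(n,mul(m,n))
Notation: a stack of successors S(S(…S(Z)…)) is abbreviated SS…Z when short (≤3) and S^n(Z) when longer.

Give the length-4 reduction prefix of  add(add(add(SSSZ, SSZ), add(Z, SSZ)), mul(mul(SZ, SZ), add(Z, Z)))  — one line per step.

Answer: after 4 steps: S(add(add(S(add(SZ, SSZ)), add(Z, SSZ)), mul(mul(SZ, SZ), add(Z, Z))))

Reduction:
  start: add(add(add(SSSZ, SSZ), add(Z, SSZ)), mul(mul(SZ, SZ), add(Z, Z)))
  →1  add(add(S(add(SSZ, SSZ)), add(Z, SSZ)), mul(mul(SZ, SZ), add(Z, Z)))
  →2  add(S(add(add(SSZ, SSZ), add(Z, SSZ))), mul(mul(SZ, SZ), add(Z, Z)))
  →3  S(add(add(add(SSZ, SSZ), add(Z, SSZ)), mul(mul(SZ, SZ), add(Z, Z))))
  →4  S(add(add(S(add(SZ, SSZ)), add(Z, SSZ)), mul(mul(SZ, SZ), add(Z, Z))))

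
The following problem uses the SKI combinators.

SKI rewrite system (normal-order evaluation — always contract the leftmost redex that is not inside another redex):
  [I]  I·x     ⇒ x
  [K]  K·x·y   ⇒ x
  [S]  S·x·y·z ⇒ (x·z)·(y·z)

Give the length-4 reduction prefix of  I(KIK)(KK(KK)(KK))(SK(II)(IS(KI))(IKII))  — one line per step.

  start: I(KIK)(KK(KK)(KK))(SK(II)(IS(KI))(IKII))
  step 1: KIK(KK(KK)(KK))(SK(II)(IS(KI))(IKII))
  step 2: I(KK(KK)(KK))(SK(II)(IS(KI))(IKII))
  step 3: KK(KK)(KK)(SK(II)(IS(KI))(IKII))
  step 4: K(KK)(SK(II)(IS(KI))(IKII))

Answer: after 4 steps: K(KK)(SK(II)(IS(KI))(IKII))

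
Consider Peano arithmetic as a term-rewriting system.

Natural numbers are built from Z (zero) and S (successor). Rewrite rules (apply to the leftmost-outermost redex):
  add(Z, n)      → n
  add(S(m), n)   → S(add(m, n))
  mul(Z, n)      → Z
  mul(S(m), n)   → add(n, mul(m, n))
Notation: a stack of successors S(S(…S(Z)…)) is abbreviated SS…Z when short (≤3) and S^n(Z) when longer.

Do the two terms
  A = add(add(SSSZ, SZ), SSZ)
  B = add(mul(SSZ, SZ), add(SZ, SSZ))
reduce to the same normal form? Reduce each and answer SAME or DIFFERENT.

Answer: DIFFERENT — A ⇓ S^6(Z), B ⇓ S^5(Z)

Derivation:
Term A:
  start: add(add(SSSZ, SZ), SSZ)
  →1  add(S(add(SSZ, SZ)), SSZ)
  →2  S(add(add(SSZ, SZ), SSZ))
  →3  S(add(S(add(SZ, SZ)), SSZ))
  →4  S(S(add(add(SZ, SZ), SSZ)))
  →5  S(S(add(S(add(Z, SZ)), SSZ)))
  →6  S(S(S(add(add(Z, SZ), SSZ))))
  →7  S(S(S(add(SZ, SSZ))))
  →8  S(S(S(S(add(Z, SSZ)))))
  →9  S^6(Z)

Term B:
  start: add(mul(SSZ, SZ), add(SZ, SSZ))
  →1  add(add(SZ, mul(SZ, SZ)), add(SZ, SSZ))
  →2  add(S(add(Z, mul(SZ, SZ))), add(SZ, SSZ))
  →3  S(add(add(Z, mul(SZ, SZ)), add(SZ, SSZ)))
  →4  S(add(mul(SZ, SZ), add(SZ, SSZ)))
  →5  S(add(add(SZ, mul(Z, SZ)), add(SZ, SSZ)))
  →6  S(add(S(add(Z, mul(Z, SZ))), add(SZ, SSZ)))
  →7  S(S(add(add(Z, mul(Z, SZ)), add(SZ, SSZ))))
  →8  S(S(add(mul(Z, SZ), add(SZ, SSZ))))
  →9  S(S(add(Z, add(SZ, SSZ))))
  →10  S(S(add(SZ, SSZ)))
  →11  S(S(S(add(Z, SSZ))))
  →12  S^5(Z)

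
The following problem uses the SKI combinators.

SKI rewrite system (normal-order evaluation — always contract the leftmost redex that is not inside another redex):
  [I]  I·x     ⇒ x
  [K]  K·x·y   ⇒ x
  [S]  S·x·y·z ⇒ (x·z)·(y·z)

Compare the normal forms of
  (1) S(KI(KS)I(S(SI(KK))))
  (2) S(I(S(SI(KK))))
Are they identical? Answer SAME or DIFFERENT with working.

Term A:
  start: S(KI(KS)I(S(SI(KK))))
  step 1: S(II(S(SI(KK))))
  step 2: S(I(S(SI(KK))))
  step 3: S(S(SI(KK)))

Term B:
  start: S(I(S(SI(KK))))
  step 1: S(S(SI(KK)))

Answer: SAME — A ⇓ S(S(SI(KK))), B ⇓ S(S(SI(KK)))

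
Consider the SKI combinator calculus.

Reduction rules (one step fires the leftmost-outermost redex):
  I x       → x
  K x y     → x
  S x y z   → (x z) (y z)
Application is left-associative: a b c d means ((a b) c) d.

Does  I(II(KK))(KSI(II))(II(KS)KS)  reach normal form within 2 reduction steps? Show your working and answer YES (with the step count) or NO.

Answer: NO — after 2 steps the term is I(KK)(KSI(II))(II(KS)KS), not yet normal

Working:
  start: I(II(KK))(KSI(II))(II(KS)KS)
  [1] II(KK)(KSI(II))(II(KS)KS)
  [2] I(KK)(KSI(II))(II(KS)KS)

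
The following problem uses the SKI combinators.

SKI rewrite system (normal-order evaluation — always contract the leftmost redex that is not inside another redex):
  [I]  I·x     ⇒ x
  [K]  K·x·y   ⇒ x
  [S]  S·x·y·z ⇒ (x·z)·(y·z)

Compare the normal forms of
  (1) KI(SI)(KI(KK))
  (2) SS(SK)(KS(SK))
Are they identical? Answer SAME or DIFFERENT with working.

Answer: DIFFERENT — A ⇓ I, B ⇓ SS(SKS)

Derivation:
Term A:
  start: KI(SI)(KI(KK))
  [1] I(KI(KK))
  [2] KI(KK)
  [3] I

Term B:
  start: SS(SK)(KS(SK))
  [1] S(KS(SK))(SK(KS(SK)))
  [2] SS(SK(KS(SK)))
  [3] SS(SKS)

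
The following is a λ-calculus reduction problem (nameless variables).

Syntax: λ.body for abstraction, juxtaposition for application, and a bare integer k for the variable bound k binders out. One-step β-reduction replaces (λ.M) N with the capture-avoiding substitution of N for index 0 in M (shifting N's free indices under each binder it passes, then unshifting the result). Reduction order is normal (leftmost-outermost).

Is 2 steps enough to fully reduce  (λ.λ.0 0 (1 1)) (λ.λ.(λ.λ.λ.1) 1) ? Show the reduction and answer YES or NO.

  start: (λ.λ.0 0 (1 1)) (λ.λ.(λ.λ.λ.1) 1)
  →1  λ.0 0 ((λ.λ.(λ.λ.λ.1) 1) (λ.λ.(λ.λ.λ.1) 1))
  →2  λ.0 0 (λ.(λ.λ.λ.1) (λ.λ.(λ.λ.λ.1) 1))

Answer: NO — after 2 steps the term is λ.0 0 (λ.(λ.λ.λ.1) (λ.λ.(λ.λ.λ.1) 1)), not yet normal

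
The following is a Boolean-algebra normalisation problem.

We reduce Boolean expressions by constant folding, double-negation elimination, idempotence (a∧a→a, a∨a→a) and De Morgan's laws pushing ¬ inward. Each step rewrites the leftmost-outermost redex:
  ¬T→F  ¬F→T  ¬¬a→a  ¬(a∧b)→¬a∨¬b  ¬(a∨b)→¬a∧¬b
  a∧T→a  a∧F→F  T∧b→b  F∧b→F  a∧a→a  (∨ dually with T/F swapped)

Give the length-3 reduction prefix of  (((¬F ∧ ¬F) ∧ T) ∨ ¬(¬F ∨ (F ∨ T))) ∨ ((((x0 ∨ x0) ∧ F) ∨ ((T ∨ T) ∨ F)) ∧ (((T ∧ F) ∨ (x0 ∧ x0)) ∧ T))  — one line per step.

  start: (((¬F ∧ ¬F) ∧ T) ∨ ¬(¬F ∨ (F ∨ T))) ∨ ((((x0 ∨ x0) ∧ F) ∨ ((T ∨ T) ∨ F)) ∧ (((T ∧ F) ∨ (x0 ∧ x0)) ∧ T))
  step 1: ((¬F ∧ ¬F) ∨ ¬(¬F ∨ (F ∨ T))) ∨ ((((x0 ∨ x0) ∧ F) ∨ ((T ∨ T) ∨ F)) ∧ (((T ∧ F) ∨ (x0 ∧ x0)) ∧ T))
  step 2: (¬F ∨ ¬(¬F ∨ (F ∨ T))) ∨ ((((x0 ∨ x0) ∧ F) ∨ ((T ∨ T) ∨ F)) ∧ (((T ∧ F) ∨ (x0 ∧ x0)) ∧ T))
  step 3: (T ∨ ¬(¬F ∨ (F ∨ T))) ∨ ((((x0 ∨ x0) ∧ F) ∨ ((T ∨ T) ∨ F)) ∧ (((T ∧ F) ∨ (x0 ∧ x0)) ∧ T))

Answer: after 3 steps: (T ∨ ¬(¬F ∨ (F ∨ T))) ∨ ((((x0 ∨ x0) ∧ F) ∨ ((T ∨ T) ∨ F)) ∧ (((T ∧ F) ∨ (x0 ∧ x0)) ∧ T))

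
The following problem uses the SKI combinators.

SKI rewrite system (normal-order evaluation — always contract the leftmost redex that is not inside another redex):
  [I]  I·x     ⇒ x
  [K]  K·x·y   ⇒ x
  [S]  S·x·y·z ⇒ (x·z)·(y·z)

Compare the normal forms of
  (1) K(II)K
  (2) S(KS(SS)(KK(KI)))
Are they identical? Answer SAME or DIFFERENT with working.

Answer: DIFFERENT — A ⇓ I, B ⇓ S(SK)

Reduction:
Term A:
  start: K(II)K
  step 1: II
  step 2: I

Term B:
  start: S(KS(SS)(KK(KI)))
  step 1: S(S(KK(KI)))
  step 2: S(SK)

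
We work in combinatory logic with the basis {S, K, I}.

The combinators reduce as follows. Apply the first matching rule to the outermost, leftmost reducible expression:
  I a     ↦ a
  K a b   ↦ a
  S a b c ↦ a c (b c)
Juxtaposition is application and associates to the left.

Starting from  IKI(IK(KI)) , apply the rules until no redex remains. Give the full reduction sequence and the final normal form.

Answer: normal form = I  (in 2 steps)

Working:
  start: IKI(IK(KI))
  →1  KI(IK(KI))
  →2  I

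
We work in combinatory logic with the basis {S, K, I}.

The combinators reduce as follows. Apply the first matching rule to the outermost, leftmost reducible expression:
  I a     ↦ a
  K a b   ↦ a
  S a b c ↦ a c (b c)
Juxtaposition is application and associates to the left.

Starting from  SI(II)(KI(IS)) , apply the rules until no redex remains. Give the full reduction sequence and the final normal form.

  start: SI(II)(KI(IS))
  →1  I(KI(IS))(II(KI(IS)))
  →2  KI(IS)(II(KI(IS)))
  →3  I(II(KI(IS)))
  →4  II(KI(IS))
  →5  I(KI(IS))
  →6  KI(IS)
  →7  I

Answer: normal form = I  (in 7 steps)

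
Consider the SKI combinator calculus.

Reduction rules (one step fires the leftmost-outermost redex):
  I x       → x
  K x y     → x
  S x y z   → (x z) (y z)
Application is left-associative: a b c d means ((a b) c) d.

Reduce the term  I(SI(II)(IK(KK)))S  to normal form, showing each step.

  start: I(SI(II)(IK(KK)))S
  →1  SI(II)(IK(KK))S
  →2  I(IK(KK))(II(IK(KK)))S
  →3  IK(KK)(II(IK(KK)))S
  →4  K(KK)(II(IK(KK)))S
  →5  KKS
  →6  K

Answer: normal form = K  (in 6 steps)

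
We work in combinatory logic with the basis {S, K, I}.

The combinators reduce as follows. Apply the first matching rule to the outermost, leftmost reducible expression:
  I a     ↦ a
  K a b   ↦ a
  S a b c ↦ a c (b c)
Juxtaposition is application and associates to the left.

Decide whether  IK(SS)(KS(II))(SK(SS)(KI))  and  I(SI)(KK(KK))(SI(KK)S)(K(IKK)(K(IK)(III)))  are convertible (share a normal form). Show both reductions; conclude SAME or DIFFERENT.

Term A:
  start: IK(SS)(KS(II))(SK(SS)(KI))
  →1  K(SS)(KS(II))(SK(SS)(KI))
  →2  SS(SK(SS)(KI))
  →3  SS(K(KI)(SS(KI)))
  →4  SS(KI)

Term B:
  start: I(SI)(KK(KK))(SI(KK)S)(K(IKK)(K(IK)(III)))
  →1  SI(KK(KK))(SI(KK)S)(K(IKK)(K(IK)(III)))
  →2  I(SI(KK)S)(KK(KK)(SI(KK)S))(K(IKK)(K(IK)(III)))
  →3  SI(KK)S(KK(KK)(SI(KK)S))(K(IKK)(K(IK)(III)))
  →4  IS(KKS)(KK(KK)(SI(KK)S))(K(IKK)(K(IK)(III)))
  →5  S(KKS)(KK(KK)(SI(KK)S))(K(IKK)(K(IK)(III)))
  →6  KKS(K(IKK)(K(IK)(III)))(KK(KK)(SI(KK)S)(K(IKK)(K(IK)(III))))
  →7  K(K(IKK)(K(IK)(III)))(KK(KK)(SI(KK)S)(K(IKK)(K(IK)(III))))
  →8  K(IKK)(K(IK)(III))
  →9  IKK
  →10  KK

Answer: DIFFERENT — A ⇓ SS(KI), B ⇓ KK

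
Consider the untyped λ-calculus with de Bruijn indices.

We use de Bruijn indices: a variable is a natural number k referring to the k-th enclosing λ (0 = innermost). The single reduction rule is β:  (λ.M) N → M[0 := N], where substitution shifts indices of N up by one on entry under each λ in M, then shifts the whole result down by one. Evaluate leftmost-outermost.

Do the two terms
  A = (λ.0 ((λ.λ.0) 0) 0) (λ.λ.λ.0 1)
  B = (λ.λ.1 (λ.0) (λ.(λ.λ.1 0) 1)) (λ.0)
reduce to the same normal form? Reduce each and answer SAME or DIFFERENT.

Answer: DIFFERENT — A ⇓ λ.0 (λ.λ.λ.0 1), B ⇓ λ.λ.λ.2 0

Working:
Term A:
  start: (λ.0 ((λ.λ.0) 0) 0) (λ.λ.λ.0 1)
  [1] (λ.λ.λ.0 1) ((λ.λ.0) (λ.λ.λ.0 1)) (λ.λ.λ.0 1)
  [2] (λ.λ.0 1) (λ.λ.λ.0 1)
  [3] λ.0 (λ.λ.λ.0 1)

Term B:
  start: (λ.λ.1 (λ.0) (λ.(λ.λ.1 0) 1)) (λ.0)
  [1] λ.(λ.0) (λ.0) (λ.(λ.λ.1 0) 1)
  [2] λ.(λ.0) (λ.(λ.λ.1 0) 1)
  [3] λ.λ.(λ.λ.1 0) 1
  [4] λ.λ.λ.2 0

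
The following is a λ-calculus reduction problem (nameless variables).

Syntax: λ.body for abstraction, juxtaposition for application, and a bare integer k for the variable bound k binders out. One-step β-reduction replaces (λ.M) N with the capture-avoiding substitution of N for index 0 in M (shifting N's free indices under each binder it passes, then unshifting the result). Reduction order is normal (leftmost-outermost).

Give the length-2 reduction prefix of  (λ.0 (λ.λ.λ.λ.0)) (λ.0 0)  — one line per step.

Answer: after 2 steps: (λ.λ.λ.λ.0) (λ.λ.λ.λ.0)

Working:
  start: (λ.0 (λ.λ.λ.λ.0)) (λ.0 0)
  [1] (λ.0 0) (λ.λ.λ.λ.0)
  [2] (λ.λ.λ.λ.0) (λ.λ.λ.λ.0)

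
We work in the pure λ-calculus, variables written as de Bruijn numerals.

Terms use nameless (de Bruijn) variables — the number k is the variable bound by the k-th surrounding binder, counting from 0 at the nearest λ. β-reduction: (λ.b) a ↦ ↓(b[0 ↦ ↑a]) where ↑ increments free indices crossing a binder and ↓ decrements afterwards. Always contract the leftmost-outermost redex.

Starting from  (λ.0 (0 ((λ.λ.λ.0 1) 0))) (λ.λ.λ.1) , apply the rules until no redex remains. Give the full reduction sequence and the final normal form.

Answer: normal form = λ.λ.1  (in 2 steps)

Working:
  start: (λ.0 (0 ((λ.λ.λ.0 1) 0))) (λ.λ.λ.1)
  →1  (λ.λ.λ.1) ((λ.λ.λ.1) ((λ.λ.λ.0 1) (λ.λ.λ.1)))
  →2  λ.λ.1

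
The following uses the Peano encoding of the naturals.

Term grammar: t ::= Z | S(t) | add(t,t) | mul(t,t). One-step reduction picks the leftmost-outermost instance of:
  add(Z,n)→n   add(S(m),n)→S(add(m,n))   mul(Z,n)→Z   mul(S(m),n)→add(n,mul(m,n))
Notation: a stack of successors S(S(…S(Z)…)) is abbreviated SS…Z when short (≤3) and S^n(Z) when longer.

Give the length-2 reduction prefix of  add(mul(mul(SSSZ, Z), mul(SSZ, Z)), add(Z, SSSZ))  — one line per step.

  start: add(mul(mul(SSSZ, Z), mul(SSZ, Z)), add(Z, SSSZ))
  [1] add(mul(add(Z, mul(SSZ, Z)), mul(SSZ, Z)), add(Z, SSSZ))
  [2] add(mul(mul(SSZ, Z), mul(SSZ, Z)), add(Z, SSSZ))

Answer: after 2 steps: add(mul(mul(SSZ, Z), mul(SSZ, Z)), add(Z, SSSZ))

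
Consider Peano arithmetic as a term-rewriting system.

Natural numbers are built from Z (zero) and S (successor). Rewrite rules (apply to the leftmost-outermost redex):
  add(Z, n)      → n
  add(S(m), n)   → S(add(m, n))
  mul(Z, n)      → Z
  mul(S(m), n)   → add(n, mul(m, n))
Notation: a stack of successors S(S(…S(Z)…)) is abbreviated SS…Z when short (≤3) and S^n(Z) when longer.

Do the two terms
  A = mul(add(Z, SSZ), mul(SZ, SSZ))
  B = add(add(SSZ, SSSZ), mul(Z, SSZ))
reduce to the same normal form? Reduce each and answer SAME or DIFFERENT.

Answer: DIFFERENT — A ⇓ S^4(Z), B ⇓ S^5(Z)

Derivation:
Term A:
  start: mul(add(Z, SSZ), mul(SZ, SSZ))
  [1] mul(SSZ, mul(SZ, SSZ))
  [2] add(mul(SZ, SSZ), mul(SZ, mul(SZ, SSZ)))
  [3] add(add(SSZ, mul(Z, SSZ)), mul(SZ, mul(SZ, SSZ)))
  [4] add(S(add(SZ, mul(Z, SSZ))), mul(SZ, mul(SZ, SSZ)))
  [5] S(add(add(SZ, mul(Z, SSZ)), mul(SZ, mul(SZ, SSZ))))
  [6] S(add(S(add(Z, mul(Z, SSZ))), mul(SZ, mul(SZ, SSZ))))
  [7] S(S(add(add(Z, mul(Z, SSZ)), mul(SZ, mul(SZ, SSZ)))))
  [8] S(S(add(mul(Z, SSZ), mul(SZ, mul(SZ, SSZ)))))
  [9] S(S(add(Z, mul(SZ, mul(SZ, SSZ)))))
  [10] S(S(mul(SZ, mul(SZ, SSZ))))
  [11] S(S(add(mul(SZ, SSZ), mul(Z, mul(SZ, SSZ)))))
  [12] S(S(add(add(SSZ, mul(Z, SSZ)), mul(Z, mul(SZ, SSZ)))))
  [13] S(S(add(S(add(SZ, mul(Z, SSZ))), mul(Z, mul(SZ, SSZ)))))
  [14] S(S(S(add(add(SZ, mul(Z, SSZ)), mul(Z, mul(SZ, SSZ))))))
  [15] S(S(S(add(S(add(Z, mul(Z, SSZ))), mul(Z, mul(SZ, SSZ))))))
  [16] S(S(S(S(add(add(Z, mul(Z, SSZ)), mul(Z, mul(SZ, SSZ)))))))
  [17] S(S(S(S(add(mul(Z, SSZ), mul(Z, mul(SZ, SSZ)))))))
  [18] S(S(S(S(add(Z, mul(Z, mul(SZ, SSZ)))))))
  [19] S(S(S(S(mul(Z, mul(SZ, SSZ))))))
  [20] S^4(Z)

Term B:
  start: add(add(SSZ, SSSZ), mul(Z, SSZ))
  [1] add(S(add(SZ, SSSZ)), mul(Z, SSZ))
  [2] S(add(add(SZ, SSSZ), mul(Z, SSZ)))
  [3] S(add(S(add(Z, SSSZ)), mul(Z, SSZ)))
  [4] S(S(add(add(Z, SSSZ), mul(Z, SSZ))))
  [5] S(S(add(SSSZ, mul(Z, SSZ))))
  [6] S(S(S(add(SSZ, mul(Z, SSZ)))))
  [7] S(S(S(S(add(SZ, mul(Z, SSZ))))))
  [8] S(S(S(S(S(add(Z, mul(Z, SSZ)))))))
  [9] S(S(S(S(S(mul(Z, SSZ))))))
  [10] S^5(Z)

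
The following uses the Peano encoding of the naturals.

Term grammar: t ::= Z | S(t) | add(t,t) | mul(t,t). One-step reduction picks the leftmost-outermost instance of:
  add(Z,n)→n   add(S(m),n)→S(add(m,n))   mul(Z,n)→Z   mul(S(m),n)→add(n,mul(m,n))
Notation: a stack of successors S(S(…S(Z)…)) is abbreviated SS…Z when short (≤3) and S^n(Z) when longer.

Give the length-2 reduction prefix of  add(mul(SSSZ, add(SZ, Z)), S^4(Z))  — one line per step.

  start: add(mul(SSSZ, add(SZ, Z)), S^4(Z))
  →1  add(add(add(SZ, Z), mul(SSZ, add(SZ, Z))), S^4(Z))
  →2  add(add(S(add(Z, Z)), mul(SSZ, add(SZ, Z))), S^4(Z))

Answer: after 2 steps: add(add(S(add(Z, Z)), mul(SSZ, add(SZ, Z))), S^4(Z))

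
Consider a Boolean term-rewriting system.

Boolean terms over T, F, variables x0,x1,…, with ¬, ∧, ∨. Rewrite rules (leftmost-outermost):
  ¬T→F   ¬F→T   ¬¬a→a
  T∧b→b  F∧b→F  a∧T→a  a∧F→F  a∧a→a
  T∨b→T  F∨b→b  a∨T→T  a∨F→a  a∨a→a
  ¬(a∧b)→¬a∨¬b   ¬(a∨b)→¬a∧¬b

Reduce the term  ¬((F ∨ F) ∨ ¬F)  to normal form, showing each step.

Answer: normal form = F  (in 6 steps)

Working:
  start: ¬((F ∨ F) ∨ ¬F)
  [1] ¬(F ∨ F) ∧ ¬¬F
  [2] (¬F ∧ ¬F) ∧ ¬¬F
  [3] ¬F ∧ ¬¬F
  [4] T ∧ ¬¬F
  [5] ¬¬F
  [6] F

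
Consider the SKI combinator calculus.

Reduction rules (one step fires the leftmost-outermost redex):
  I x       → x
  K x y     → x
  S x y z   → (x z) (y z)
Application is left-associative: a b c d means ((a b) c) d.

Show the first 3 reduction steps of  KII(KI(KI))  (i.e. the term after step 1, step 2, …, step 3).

Answer: after 3 steps: I

Derivation:
  start: KII(KI(KI))
  step 1: I(KI(KI))
  step 2: KI(KI)
  step 3: I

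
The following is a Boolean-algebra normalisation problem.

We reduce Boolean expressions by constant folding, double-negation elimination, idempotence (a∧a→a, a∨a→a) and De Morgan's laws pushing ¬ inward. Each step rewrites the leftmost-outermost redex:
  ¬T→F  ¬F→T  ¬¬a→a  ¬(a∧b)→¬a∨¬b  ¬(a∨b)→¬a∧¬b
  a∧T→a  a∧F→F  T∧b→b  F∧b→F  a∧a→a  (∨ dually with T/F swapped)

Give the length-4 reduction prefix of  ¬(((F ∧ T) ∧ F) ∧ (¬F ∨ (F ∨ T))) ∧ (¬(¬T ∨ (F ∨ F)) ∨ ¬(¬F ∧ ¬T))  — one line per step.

  start: ¬(((F ∧ T) ∧ F) ∧ (¬F ∨ (F ∨ T))) ∧ (¬(¬T ∨ (F ∨ F)) ∨ ¬(¬F ∧ ¬T))
  [1] (¬((F ∧ T) ∧ F) ∨ ¬(¬F ∨ (F ∨ T))) ∧ (¬(¬T ∨ (F ∨ F)) ∨ ¬(¬F ∧ ¬T))
  [2] ((¬(F ∧ T) ∨ ¬F) ∨ ¬(¬F ∨ (F ∨ T))) ∧ (¬(¬T ∨ (F ∨ F)) ∨ ¬(¬F ∧ ¬T))
  [3] (((¬F ∨ ¬T) ∨ ¬F) ∨ ¬(¬F ∨ (F ∨ T))) ∧ (¬(¬T ∨ (F ∨ F)) ∨ ¬(¬F ∧ ¬T))
  [4] (((T ∨ ¬T) ∨ ¬F) ∨ ¬(¬F ∨ (F ∨ T))) ∧ (¬(¬T ∨ (F ∨ F)) ∨ ¬(¬F ∧ ¬T))

Answer: after 4 steps: (((T ∨ ¬T) ∨ ¬F) ∨ ¬(¬F ∨ (F ∨ T))) ∧ (¬(¬T ∨ (F ∨ F)) ∨ ¬(¬F ∧ ¬T))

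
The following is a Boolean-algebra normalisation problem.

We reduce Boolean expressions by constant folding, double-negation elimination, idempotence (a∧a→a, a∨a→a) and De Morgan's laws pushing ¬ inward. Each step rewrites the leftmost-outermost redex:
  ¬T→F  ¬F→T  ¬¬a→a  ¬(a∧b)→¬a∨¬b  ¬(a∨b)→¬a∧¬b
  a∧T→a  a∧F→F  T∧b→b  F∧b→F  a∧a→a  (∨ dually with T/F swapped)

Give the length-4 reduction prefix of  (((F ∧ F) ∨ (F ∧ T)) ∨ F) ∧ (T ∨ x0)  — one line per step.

Answer: after 4 steps: F ∧ (T ∨ x0)

Working:
  start: (((F ∧ F) ∨ (F ∧ T)) ∨ F) ∧ (T ∨ x0)
  step 1: ((F ∧ F) ∨ (F ∧ T)) ∧ (T ∨ x0)
  step 2: (F ∨ (F ∧ T)) ∧ (T ∨ x0)
  step 3: (F ∧ T) ∧ (T ∨ x0)
  step 4: F ∧ (T ∨ x0)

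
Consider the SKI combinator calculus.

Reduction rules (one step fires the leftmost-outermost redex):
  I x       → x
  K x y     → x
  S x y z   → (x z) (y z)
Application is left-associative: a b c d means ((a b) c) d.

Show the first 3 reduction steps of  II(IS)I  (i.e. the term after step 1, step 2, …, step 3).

Answer: after 3 steps: SI

Reduction:
  start: II(IS)I
  step 1: I(IS)I
  step 2: ISI
  step 3: SI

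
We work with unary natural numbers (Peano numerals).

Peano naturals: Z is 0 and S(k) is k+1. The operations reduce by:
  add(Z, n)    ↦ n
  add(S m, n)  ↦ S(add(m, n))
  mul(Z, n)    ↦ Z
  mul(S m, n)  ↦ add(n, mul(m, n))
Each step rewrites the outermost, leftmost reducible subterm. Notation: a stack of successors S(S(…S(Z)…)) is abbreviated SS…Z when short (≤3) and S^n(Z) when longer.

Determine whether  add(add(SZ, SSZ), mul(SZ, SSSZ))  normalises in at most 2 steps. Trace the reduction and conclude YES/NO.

  start: add(add(SZ, SSZ), mul(SZ, SSSZ))
  →1  add(S(add(Z, SSZ)), mul(SZ, SSSZ))
  →2  S(add(add(Z, SSZ), mul(SZ, SSSZ)))

Answer: NO — after 2 steps the term is S(add(add(Z, SSZ), mul(SZ, SSSZ))), not yet normal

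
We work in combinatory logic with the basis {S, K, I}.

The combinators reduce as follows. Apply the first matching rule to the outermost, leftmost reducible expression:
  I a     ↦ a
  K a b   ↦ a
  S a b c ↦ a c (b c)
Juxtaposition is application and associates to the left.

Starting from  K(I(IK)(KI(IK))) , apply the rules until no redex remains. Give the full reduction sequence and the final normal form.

Answer: normal form = K(KI)  (in 3 steps)

Reduction:
  start: K(I(IK)(KI(IK)))
  [1] K(IK(KI(IK)))
  [2] K(K(KI(IK)))
  [3] K(KI)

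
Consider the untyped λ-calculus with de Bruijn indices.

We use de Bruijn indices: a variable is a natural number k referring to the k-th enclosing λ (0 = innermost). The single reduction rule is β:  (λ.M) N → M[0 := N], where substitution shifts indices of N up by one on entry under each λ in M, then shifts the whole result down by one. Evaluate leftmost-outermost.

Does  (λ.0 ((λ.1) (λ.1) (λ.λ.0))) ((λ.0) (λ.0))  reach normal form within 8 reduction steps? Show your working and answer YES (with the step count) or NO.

Answer: YES — reaches normal form λ.λ.0 in 6 ≤ 8 steps

Derivation:
  start: (λ.0 ((λ.1) (λ.1) (λ.λ.0))) ((λ.0) (λ.0))
  step 1: (λ.0) (λ.0) ((λ.(λ.0) (λ.0)) (λ.(λ.0) (λ.0)) (λ.λ.0))
  step 2: (λ.0) ((λ.(λ.0) (λ.0)) (λ.(λ.0) (λ.0)) (λ.λ.0))
  step 3: (λ.(λ.0) (λ.0)) (λ.(λ.0) (λ.0)) (λ.λ.0)
  step 4: (λ.0) (λ.0) (λ.λ.0)
  step 5: (λ.0) (λ.λ.0)
  step 6: λ.λ.0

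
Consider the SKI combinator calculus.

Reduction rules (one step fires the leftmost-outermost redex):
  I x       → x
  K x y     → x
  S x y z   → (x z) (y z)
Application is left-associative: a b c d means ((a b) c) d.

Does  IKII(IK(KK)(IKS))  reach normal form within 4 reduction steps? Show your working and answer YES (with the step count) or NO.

  start: IKII(IK(KK)(IKS))
  step 1: KII(IK(KK)(IKS))
  step 2: I(IK(KK)(IKS))
  step 3: IK(KK)(IKS)
  step 4: K(KK)(IKS)

Answer: NO — after 4 steps the term is K(KK)(IKS), not yet normal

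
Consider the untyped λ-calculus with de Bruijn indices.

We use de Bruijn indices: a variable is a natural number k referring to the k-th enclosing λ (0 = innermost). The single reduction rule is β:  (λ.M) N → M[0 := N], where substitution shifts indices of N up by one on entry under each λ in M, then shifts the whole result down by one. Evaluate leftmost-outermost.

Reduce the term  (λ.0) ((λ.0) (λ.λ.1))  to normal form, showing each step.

  start: (λ.0) ((λ.0) (λ.λ.1))
  →1  (λ.0) (λ.λ.1)
  →2  λ.λ.1

Answer: normal form = λ.λ.1  (in 2 steps)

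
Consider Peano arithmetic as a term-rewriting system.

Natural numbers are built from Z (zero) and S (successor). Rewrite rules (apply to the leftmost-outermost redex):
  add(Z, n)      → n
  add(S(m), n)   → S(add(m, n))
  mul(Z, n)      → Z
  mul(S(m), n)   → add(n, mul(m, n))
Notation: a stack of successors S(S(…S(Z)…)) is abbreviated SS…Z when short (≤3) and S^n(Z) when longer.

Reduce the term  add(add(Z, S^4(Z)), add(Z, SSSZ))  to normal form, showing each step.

  start: add(add(Z, S^4(Z)), add(Z, SSSZ))
  step 1: add(S^4(Z), add(Z, SSSZ))
  step 2: S(add(SSSZ, add(Z, SSSZ)))
  step 3: S(S(add(SSZ, add(Z, SSSZ))))
  step 4: S(S(S(add(SZ, add(Z, SSSZ)))))
  step 5: S(S(S(S(add(Z, add(Z, SSSZ))))))
  step 6: S(S(S(S(add(Z, SSSZ)))))
  step 7: S^7(Z)

Answer: normal form = S^7(Z)  (in 7 steps)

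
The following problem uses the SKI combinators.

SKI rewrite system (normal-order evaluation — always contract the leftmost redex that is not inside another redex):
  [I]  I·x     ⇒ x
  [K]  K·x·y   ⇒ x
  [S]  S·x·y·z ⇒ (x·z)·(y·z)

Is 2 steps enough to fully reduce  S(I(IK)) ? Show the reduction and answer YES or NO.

Answer: YES — reaches normal form SK in 2 ≤ 2 steps

Derivation:
  start: S(I(IK))
  step 1: S(IK)
  step 2: SK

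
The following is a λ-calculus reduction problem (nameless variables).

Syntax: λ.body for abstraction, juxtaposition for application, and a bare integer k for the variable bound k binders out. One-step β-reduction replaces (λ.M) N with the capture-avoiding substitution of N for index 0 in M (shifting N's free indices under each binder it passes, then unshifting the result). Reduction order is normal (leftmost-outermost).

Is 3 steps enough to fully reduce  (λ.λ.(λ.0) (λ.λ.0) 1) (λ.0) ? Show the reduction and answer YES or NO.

  start: (λ.λ.(λ.0) (λ.λ.0) 1) (λ.0)
  step 1: λ.(λ.0) (λ.λ.0) (λ.0)
  step 2: λ.(λ.λ.0) (λ.0)
  step 3: λ.λ.0

Answer: YES — reaches normal form λ.λ.0 in 3 ≤ 3 steps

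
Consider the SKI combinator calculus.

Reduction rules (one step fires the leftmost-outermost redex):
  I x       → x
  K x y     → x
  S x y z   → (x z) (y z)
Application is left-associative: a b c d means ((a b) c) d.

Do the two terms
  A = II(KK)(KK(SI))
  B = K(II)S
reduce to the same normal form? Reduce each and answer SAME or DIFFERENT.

Term A:
  start: II(KK)(KK(SI))
  →1  I(KK)(KK(SI))
  →2  KK(KK(SI))
  →3  K

Term B:
  start: K(II)S
  →1  II
  →2  I

Answer: DIFFERENT — A ⇓ K, B ⇓ I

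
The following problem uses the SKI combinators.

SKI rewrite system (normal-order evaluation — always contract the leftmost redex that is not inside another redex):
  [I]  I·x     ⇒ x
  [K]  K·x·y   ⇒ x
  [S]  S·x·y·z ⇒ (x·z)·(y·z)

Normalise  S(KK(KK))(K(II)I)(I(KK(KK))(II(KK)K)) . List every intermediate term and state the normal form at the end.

Answer: normal form = KK  (in 8 steps)

Working:
  start: S(KK(KK))(K(II)I)(I(KK(KK))(II(KK)K))
  →1  KK(KK)(I(KK(KK))(II(KK)K))(K(II)I(I(KK(KK))(II(KK)K)))
  →2  K(I(KK(KK))(II(KK)K))(K(II)I(I(KK(KK))(II(KK)K)))
  →3  I(KK(KK))(II(KK)K)
  →4  KK(KK)(II(KK)K)
  →5  K(II(KK)K)
  →6  K(I(KK)K)
  →7  K(KKK)
  →8  KK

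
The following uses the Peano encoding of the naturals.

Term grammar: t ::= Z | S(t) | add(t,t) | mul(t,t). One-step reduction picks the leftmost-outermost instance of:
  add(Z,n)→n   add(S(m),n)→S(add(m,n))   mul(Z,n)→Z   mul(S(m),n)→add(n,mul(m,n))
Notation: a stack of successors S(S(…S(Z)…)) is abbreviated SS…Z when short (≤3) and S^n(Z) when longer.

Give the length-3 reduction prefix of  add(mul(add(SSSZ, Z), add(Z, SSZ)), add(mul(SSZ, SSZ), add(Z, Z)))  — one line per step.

Answer: after 3 steps: add(add(SSZ, mul(add(SSZ, Z), add(Z, SSZ))), add(mul(SSZ, SSZ), add(Z, Z)))

Derivation:
  start: add(mul(add(SSSZ, Z), add(Z, SSZ)), add(mul(SSZ, SSZ), add(Z, Z)))
  step 1: add(mul(S(add(SSZ, Z)), add(Z, SSZ)), add(mul(SSZ, SSZ), add(Z, Z)))
  step 2: add(add(add(Z, SSZ), mul(add(SSZ, Z), add(Z, SSZ))), add(mul(SSZ, SSZ), add(Z, Z)))
  step 3: add(add(SSZ, mul(add(SSZ, Z), add(Z, SSZ))), add(mul(SSZ, SSZ), add(Z, Z)))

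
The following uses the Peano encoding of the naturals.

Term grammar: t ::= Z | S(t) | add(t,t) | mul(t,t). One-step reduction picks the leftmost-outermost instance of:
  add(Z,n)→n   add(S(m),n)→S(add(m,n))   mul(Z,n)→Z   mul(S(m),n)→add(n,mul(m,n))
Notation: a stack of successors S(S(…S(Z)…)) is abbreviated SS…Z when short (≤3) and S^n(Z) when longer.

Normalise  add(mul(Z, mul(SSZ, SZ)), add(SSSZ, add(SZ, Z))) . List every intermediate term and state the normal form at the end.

Answer: normal form = S^4(Z)  (in 8 steps)

Reduction:
  start: add(mul(Z, mul(SSZ, SZ)), add(SSSZ, add(SZ, Z)))
  [1] add(Z, add(SSSZ, add(SZ, Z)))
  [2] add(SSSZ, add(SZ, Z))
  [3] S(add(SSZ, add(SZ, Z)))
  [4] S(S(add(SZ, add(SZ, Z))))
  [5] S(S(S(add(Z, add(SZ, Z)))))
  [6] S(S(S(add(SZ, Z))))
  [7] S(S(S(S(add(Z, Z)))))
  [8] S^4(Z)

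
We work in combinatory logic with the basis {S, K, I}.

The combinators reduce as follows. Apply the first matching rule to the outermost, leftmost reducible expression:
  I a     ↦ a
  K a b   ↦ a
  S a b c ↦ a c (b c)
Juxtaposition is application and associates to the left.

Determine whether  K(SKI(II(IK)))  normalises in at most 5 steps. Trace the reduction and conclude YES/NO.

  start: K(SKI(II(IK)))
  [1] K(K(II(IK))(I(II(IK))))
  [2] K(II(IK))
  [3] K(I(IK))
  [4] K(IK)
  [5] KK

Answer: YES — reaches normal form KK in 5 ≤ 5 steps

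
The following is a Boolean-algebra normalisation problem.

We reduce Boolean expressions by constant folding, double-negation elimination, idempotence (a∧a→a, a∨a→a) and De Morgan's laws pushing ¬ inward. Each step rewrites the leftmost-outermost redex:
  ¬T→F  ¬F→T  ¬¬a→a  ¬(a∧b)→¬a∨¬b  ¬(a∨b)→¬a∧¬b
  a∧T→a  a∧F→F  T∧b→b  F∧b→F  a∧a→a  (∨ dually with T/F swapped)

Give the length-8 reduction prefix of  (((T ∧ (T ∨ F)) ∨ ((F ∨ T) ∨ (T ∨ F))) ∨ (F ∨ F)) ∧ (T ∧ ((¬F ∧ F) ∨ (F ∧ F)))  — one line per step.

Answer: after 8 steps: F ∧ F

Reduction:
  start: (((T ∧ (T ∨ F)) ∨ ((F ∨ T) ∨ (T ∨ F))) ∨ (F ∨ F)) ∧ (T ∧ ((¬F ∧ F) ∨ (F ∧ F)))
  [1] (((T ∨ F) ∨ ((F ∨ T) ∨ (T ∨ F))) ∨ (F ∨ F)) ∧ (T ∧ ((¬F ∧ F) ∨ (F ∧ F)))
  [2] ((T ∨ ((F ∨ T) ∨ (T ∨ F))) ∨ (F ∨ F)) ∧ (T ∧ ((¬F ∧ F) ∨ (F ∧ F)))
  [3] (T ∨ (F ∨ F)) ∧ (T ∧ ((¬F ∧ F) ∨ (F ∧ F)))
  [4] T ∧ (T ∧ ((¬F ∧ F) ∨ (F ∧ F)))
  [5] T ∧ ((¬F ∧ F) ∨ (F ∧ F))
  [6] (¬F ∧ F) ∨ (F ∧ F)
  [7] F ∨ (F ∧ F)
  [8] F ∧ F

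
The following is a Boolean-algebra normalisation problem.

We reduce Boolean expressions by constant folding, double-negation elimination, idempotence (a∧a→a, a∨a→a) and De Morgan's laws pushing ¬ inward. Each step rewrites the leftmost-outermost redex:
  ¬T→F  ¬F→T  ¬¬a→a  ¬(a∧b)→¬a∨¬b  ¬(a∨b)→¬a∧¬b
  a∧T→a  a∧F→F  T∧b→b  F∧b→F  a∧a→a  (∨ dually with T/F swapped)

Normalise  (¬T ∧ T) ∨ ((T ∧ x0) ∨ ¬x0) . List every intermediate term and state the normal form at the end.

Answer: normal form = x0 ∨ ¬x0  (in 4 steps)

Reduction:
  start: (¬T ∧ T) ∨ ((T ∧ x0) ∨ ¬x0)
  →1  ¬T ∨ ((T ∧ x0) ∨ ¬x0)
  →2  F ∨ ((T ∧ x0) ∨ ¬x0)
  →3  (T ∧ x0) ∨ ¬x0
  →4  x0 ∨ ¬x0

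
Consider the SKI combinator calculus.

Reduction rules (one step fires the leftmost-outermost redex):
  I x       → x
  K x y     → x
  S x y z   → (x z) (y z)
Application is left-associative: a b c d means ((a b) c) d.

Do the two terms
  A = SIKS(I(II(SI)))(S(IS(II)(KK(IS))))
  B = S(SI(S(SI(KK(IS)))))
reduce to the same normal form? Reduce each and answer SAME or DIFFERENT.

Term A:
  start: SIKS(I(II(SI)))(S(IS(II)(KK(IS))))
  →1  IS(KS)(I(II(SI)))(S(IS(II)(KK(IS))))
  →2  S(KS)(I(II(SI)))(S(IS(II)(KK(IS))))
  →3  KS(S(IS(II)(KK(IS))))(I(II(SI))(S(IS(II)(KK(IS)))))
  →4  S(I(II(SI))(S(IS(II)(KK(IS)))))
  →5  S(II(SI)(S(IS(II)(KK(IS)))))
  →6  S(I(SI)(S(IS(II)(KK(IS)))))
  →7  S(SI(S(IS(II)(KK(IS)))))
  →8  S(SI(S(S(II)(KK(IS)))))
  →9  S(SI(S(SI(KK(IS)))))
  →10  S(SI(S(SIK)))

Term B:
  start: S(SI(S(SI(KK(IS)))))
  →1  S(SI(S(SIK)))

Answer: SAME — A ⇓ S(SI(S(SIK))), B ⇓ S(SI(S(SIK)))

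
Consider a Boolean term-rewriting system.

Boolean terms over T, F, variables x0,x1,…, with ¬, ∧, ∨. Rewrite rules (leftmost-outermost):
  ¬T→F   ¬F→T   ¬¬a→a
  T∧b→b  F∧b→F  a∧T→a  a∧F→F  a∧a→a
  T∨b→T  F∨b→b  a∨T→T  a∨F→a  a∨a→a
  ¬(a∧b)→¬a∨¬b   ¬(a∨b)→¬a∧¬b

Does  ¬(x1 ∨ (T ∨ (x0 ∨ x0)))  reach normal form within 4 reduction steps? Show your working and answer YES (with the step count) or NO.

Answer: NO — after 4 steps the term is ¬x1 ∧ F, not yet normal

Reduction:
  start: ¬(x1 ∨ (T ∨ (x0 ∨ x0)))
  [1] ¬x1 ∧ ¬(T ∨ (x0 ∨ x0))
  [2] ¬x1 ∧ (¬T ∧ ¬(x0 ∨ x0))
  [3] ¬x1 ∧ (F ∧ ¬(x0 ∨ x0))
  [4] ¬x1 ∧ F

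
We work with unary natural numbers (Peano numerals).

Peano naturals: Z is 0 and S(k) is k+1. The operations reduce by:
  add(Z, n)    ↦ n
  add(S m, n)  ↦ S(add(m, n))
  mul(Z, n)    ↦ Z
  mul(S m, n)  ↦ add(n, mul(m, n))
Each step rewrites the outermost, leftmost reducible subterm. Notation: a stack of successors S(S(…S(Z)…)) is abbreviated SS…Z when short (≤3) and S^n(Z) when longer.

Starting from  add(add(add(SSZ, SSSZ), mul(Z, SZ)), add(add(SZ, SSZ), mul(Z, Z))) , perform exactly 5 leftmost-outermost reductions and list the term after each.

  start: add(add(add(SSZ, SSSZ), mul(Z, SZ)), add(add(SZ, SSZ), mul(Z, Z)))
  →1  add(add(S(add(SZ, SSSZ)), mul(Z, SZ)), add(add(SZ, SSZ), mul(Z, Z)))
  →2  add(S(add(add(SZ, SSSZ), mul(Z, SZ))), add(add(SZ, SSZ), mul(Z, Z)))
  →3  S(add(add(add(SZ, SSSZ), mul(Z, SZ)), add(add(SZ, SSZ), mul(Z, Z))))
  →4  S(add(add(S(add(Z, SSSZ)), mul(Z, SZ)), add(add(SZ, SSZ), mul(Z, Z))))
  →5  S(add(S(add(add(Z, SSSZ), mul(Z, SZ))), add(add(SZ, SSZ), mul(Z, Z))))

Answer: after 5 steps: S(add(S(add(add(Z, SSSZ), mul(Z, SZ))), add(add(SZ, SSZ), mul(Z, Z))))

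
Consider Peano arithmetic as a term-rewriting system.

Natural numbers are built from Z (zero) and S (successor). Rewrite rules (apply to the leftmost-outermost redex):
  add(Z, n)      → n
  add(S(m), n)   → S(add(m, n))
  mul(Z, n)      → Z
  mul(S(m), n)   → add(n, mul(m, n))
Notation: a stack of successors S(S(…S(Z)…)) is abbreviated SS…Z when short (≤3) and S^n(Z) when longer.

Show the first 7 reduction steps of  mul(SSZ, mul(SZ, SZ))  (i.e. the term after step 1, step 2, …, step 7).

Answer: after 7 steps: S(mul(SZ, mul(SZ, SZ)))

Reduction:
  start: mul(SSZ, mul(SZ, SZ))
  [1] add(mul(SZ, SZ), mul(SZ, mul(SZ, SZ)))
  [2] add(add(SZ, mul(Z, SZ)), mul(SZ, mul(SZ, SZ)))
  [3] add(S(add(Z, mul(Z, SZ))), mul(SZ, mul(SZ, SZ)))
  [4] S(add(add(Z, mul(Z, SZ)), mul(SZ, mul(SZ, SZ))))
  [5] S(add(mul(Z, SZ), mul(SZ, mul(SZ, SZ))))
  [6] S(add(Z, mul(SZ, mul(SZ, SZ))))
  [7] S(mul(SZ, mul(SZ, SZ)))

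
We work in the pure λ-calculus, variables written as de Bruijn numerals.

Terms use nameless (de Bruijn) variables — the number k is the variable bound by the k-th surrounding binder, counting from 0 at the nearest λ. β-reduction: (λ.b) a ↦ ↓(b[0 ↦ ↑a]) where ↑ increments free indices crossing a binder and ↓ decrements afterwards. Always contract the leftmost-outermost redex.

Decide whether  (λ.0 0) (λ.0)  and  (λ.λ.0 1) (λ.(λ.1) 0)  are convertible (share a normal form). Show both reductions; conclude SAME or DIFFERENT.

Answer: DIFFERENT — A ⇓ λ.0, B ⇓ λ.0 (λ.0)

Reduction:
Term A:
  start: (λ.0 0) (λ.0)
  step 1: (λ.0) (λ.0)
  step 2: λ.0

Term B:
  start: (λ.λ.0 1) (λ.(λ.1) 0)
  step 1: λ.0 (λ.(λ.1) 0)
  step 2: λ.0 (λ.0)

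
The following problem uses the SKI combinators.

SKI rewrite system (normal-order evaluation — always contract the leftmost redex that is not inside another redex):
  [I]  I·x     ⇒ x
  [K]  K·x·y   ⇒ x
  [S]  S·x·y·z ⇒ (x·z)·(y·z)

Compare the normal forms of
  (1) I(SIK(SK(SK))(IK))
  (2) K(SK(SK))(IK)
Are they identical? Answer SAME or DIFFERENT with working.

Term A:
  start: I(SIK(SK(SK))(IK))
  step 1: SIK(SK(SK))(IK)
  step 2: I(SK(SK))(K(SK(SK)))(IK)
  step 3: SK(SK)(K(SK(SK)))(IK)
  step 4: K(K(SK(SK)))(SK(K(SK(SK))))(IK)
  step 5: K(SK(SK))(IK)
  step 6: SK(SK)

Term B:
  start: K(SK(SK))(IK)
  step 1: SK(SK)

Answer: SAME — A ⇓ SK(SK), B ⇓ SK(SK)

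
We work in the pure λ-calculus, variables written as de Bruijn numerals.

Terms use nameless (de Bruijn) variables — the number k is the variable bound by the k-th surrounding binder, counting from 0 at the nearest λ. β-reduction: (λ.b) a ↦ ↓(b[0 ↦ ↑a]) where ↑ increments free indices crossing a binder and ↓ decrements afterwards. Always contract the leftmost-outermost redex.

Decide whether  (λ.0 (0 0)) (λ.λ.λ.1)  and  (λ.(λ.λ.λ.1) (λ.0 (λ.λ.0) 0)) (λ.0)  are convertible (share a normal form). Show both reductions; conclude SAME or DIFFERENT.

Answer: SAME — A ⇓ λ.λ.1, B ⇓ λ.λ.1

Reduction:
Term A:
  start: (λ.0 (0 0)) (λ.λ.λ.1)
  →1  (λ.λ.λ.1) ((λ.λ.λ.1) (λ.λ.λ.1))
  →2  λ.λ.1

Term B:
  start: (λ.(λ.λ.λ.1) (λ.0 (λ.λ.0) 0)) (λ.0)
  →1  (λ.λ.λ.1) (λ.0 (λ.λ.0) 0)
  →2  λ.λ.1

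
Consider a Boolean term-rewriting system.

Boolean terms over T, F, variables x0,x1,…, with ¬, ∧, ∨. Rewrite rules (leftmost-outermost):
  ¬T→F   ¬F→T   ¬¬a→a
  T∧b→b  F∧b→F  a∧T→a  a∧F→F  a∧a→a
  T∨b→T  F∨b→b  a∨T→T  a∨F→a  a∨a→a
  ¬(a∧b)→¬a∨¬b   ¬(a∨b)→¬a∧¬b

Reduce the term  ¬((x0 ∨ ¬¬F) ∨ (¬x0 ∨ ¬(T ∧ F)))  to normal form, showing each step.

Answer: normal form = F  (in 11 steps)

Reduction:
  start: ¬((x0 ∨ ¬¬F) ∨ (¬x0 ∨ ¬(T ∧ F)))
  →1  ¬(x0 ∨ ¬¬F) ∧ ¬(¬x0 ∨ ¬(T ∧ F))
  →2  (¬x0 ∧ ¬¬¬F) ∧ ¬(¬x0 ∨ ¬(T ∧ F))
  →3  (¬x0 ∧ ¬F) ∧ ¬(¬x0 ∨ ¬(T ∧ F))
  →4  (¬x0 ∧ T) ∧ ¬(¬x0 ∨ ¬(T ∧ F))
  →5  ¬x0 ∧ ¬(¬x0 ∨ ¬(T ∧ F))
  →6  ¬x0 ∧ (¬¬x0 ∧ ¬¬(T ∧ F))
  →7  ¬x0 ∧ (x0 ∧ ¬¬(T ∧ F))
  →8  ¬x0 ∧ (x0 ∧ (T ∧ F))
  →9  ¬x0 ∧ (x0 ∧ F)
  →10  ¬x0 ∧ F
  →11  F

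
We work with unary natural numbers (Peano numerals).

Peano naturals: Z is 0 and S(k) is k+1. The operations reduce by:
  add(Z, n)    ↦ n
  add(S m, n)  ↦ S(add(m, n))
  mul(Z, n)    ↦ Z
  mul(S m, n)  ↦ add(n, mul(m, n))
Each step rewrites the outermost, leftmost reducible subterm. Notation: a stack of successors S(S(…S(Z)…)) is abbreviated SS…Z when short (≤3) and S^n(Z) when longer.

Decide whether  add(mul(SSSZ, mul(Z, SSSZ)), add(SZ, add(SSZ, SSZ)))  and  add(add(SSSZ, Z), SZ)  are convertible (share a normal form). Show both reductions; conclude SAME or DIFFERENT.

Answer: DIFFERENT — A ⇓ S^5(Z), B ⇓ S^4(Z)

Derivation:
Term A:
  start: add(mul(SSSZ, mul(Z, SSSZ)), add(SZ, add(SSZ, SSZ)))
  →1  add(add(mul(Z, SSSZ), mul(SSZ, mul(Z, SSSZ))), add(SZ, add(SSZ, SSZ)))
  →2  add(add(Z, mul(SSZ, mul(Z, SSSZ))), add(SZ, add(SSZ, SSZ)))
  →3  add(mul(SSZ, mul(Z, SSSZ)), add(SZ, add(SSZ, SSZ)))
  →4  add(add(mul(Z, SSSZ), mul(SZ, mul(Z, SSSZ))), add(SZ, add(SSZ, SSZ)))
  →5  add(add(Z, mul(SZ, mul(Z, SSSZ))), add(SZ, add(SSZ, SSZ)))
  →6  add(mul(SZ, mul(Z, SSSZ)), add(SZ, add(SSZ, SSZ)))
  →7  add(add(mul(Z, SSSZ), mul(Z, mul(Z, SSSZ))), add(SZ, add(SSZ, SSZ)))
  →8  add(add(Z, mul(Z, mul(Z, SSSZ))), add(SZ, add(SSZ, SSZ)))
  →9  add(mul(Z, mul(Z, SSSZ)), add(SZ, add(SSZ, SSZ)))
  →10  add(Z, add(SZ, add(SSZ, SSZ)))
  →11  add(SZ, add(SSZ, SSZ))
  →12  S(add(Z, add(SSZ, SSZ)))
  →13  S(add(SSZ, SSZ))
  →14  S(S(add(SZ, SSZ)))
  →15  S(S(S(add(Z, SSZ))))
  →16  S^5(Z)

Term B:
  start: add(add(SSSZ, Z), SZ)
  →1  add(S(add(SSZ, Z)), SZ)
  →2  S(add(add(SSZ, Z), SZ))
  →3  S(add(S(add(SZ, Z)), SZ))
  →4  S(S(add(add(SZ, Z), SZ)))
  →5  S(S(add(S(add(Z, Z)), SZ)))
  →6  S(S(S(add(add(Z, Z), SZ))))
  →7  S(S(S(add(Z, SZ))))
  →8  S^4(Z)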